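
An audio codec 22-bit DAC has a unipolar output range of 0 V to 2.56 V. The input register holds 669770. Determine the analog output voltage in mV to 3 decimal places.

408.795 mV

LSB = 2.56 V / 2^22 = 0.61 µV.
V_out = 0 + 669770 × 6.10352e-07 V = 0.408795 V.
= 408.795 mV.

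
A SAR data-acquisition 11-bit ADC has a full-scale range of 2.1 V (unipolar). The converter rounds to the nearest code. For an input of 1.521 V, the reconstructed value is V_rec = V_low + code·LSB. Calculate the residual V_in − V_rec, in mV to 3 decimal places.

0.346 mV

LSB = 2.1/2^11 = 1.025 mV.
Scaled input = 1483.3371 LSBs, so code = 1483.
V_rec = 0 + 1483·0.00102539 = 1.5206543 V.
Error = 1.521 − 1.5206543 = 0.000345703 V = 0.346 mV.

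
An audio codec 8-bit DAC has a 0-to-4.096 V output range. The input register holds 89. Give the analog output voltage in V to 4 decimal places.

LSB = 4.096 V / 2^8 = 16.000 mV.
V_out = 0 + 89 × 0.016 V = 1.424 V.

1.4240 V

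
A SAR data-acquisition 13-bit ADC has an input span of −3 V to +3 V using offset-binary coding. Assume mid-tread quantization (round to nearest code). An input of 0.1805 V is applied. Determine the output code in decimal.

LSB = 6 V / 8192 = 0.732 mV.
(0.1805 − (−3)) / 0.000732422 = 4342.443 LSBs.
So the output code is 4342.

code 4342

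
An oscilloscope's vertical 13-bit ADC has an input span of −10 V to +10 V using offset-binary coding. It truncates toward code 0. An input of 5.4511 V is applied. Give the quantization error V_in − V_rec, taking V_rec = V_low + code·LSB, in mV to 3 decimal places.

One LSB is 20 V / 8192 = 2.441 mV.
(5.4511 − (−10))/0.00244141 = 6328.7706; ⌊·⌋ gives code 6328.
V_rec = (−10) + 6328·0.00244141 = 5.4492188 V.
V_in − V_rec = 0.00188125 V = 1.881 mV.

1.881 mV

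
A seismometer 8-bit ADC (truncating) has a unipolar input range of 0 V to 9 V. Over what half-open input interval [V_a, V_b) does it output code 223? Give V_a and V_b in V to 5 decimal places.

[7.83984 V, 7.87500 V)

LSB = 9/2^8 = 35.156 mV.
V_a = V_low + 223·LSB = 7.83984 V; V_b = V_low + 224·LSB = 7.875 V.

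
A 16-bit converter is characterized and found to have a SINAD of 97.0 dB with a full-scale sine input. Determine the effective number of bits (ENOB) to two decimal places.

15.82 bits

ENOB = (SINAD − 1.76) / 6.02 = (97.0 − 1.76)/6.02 = 15.821.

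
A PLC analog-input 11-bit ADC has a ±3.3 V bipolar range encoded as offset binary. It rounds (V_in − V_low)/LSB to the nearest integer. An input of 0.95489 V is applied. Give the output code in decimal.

code 1320

With 2048 levels over 6.6 V, one step is 3.223 mV.
(V_in − V_low)/LSB = (0.95489 − (−3.3)) / 0.00322266 = 1320.305.
So the output code is 1320.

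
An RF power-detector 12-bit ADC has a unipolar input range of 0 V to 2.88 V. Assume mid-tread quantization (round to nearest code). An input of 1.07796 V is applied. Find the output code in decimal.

code 1533

LSB = 2.88 V / 4096 = 0.703 mV.
Input sits at 1533.099 steps above V_low.
Round → code 1533.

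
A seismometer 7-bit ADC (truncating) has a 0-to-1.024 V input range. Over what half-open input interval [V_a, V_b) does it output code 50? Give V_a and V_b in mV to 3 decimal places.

LSB = 1.024/2^7 = 8.000 mV.
V_a = V_low + 50·LSB = 0.4 V; V_b = V_low + 51·LSB = 0.408 V.

[400.000 mV, 408.000 mV)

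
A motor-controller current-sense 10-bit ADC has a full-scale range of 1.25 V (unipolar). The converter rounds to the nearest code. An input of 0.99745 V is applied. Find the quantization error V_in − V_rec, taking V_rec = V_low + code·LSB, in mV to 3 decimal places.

0.136 mV

One LSB is 1.25 V / 1024 = 1.221 mV.
(V_in − V_low)/LSB = (0.99745 − 0)/0.0012207 = 817.1110 → code 817 (round).
Reconstructed: 0.99731445 V.
V_in − V_rec = 0.000135547 V = 0.136 mV.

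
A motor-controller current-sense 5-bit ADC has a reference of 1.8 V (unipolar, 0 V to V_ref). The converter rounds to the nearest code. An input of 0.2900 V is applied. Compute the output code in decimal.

With 32 levels over 1.8 V, one step is 56.250 mV.
(0.2900 − 0) / 0.05625 = 5.156 LSBs.
So the output code is 5.

code 5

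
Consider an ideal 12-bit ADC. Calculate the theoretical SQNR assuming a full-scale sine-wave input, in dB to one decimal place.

SNR ≈ 6.02·N + 1.76 dB = 6.02·12 + 1.76 = 74.00 dB.

74.0 dB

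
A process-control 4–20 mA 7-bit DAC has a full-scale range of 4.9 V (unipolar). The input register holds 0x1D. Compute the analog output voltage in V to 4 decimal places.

LSB = 4.9 V / 2^7 = 38.281 mV.
Code 0x1D = 29 decimal.
V_out = 0 + 29 × 0.0382813 V = 1.11016 V.

1.1102 V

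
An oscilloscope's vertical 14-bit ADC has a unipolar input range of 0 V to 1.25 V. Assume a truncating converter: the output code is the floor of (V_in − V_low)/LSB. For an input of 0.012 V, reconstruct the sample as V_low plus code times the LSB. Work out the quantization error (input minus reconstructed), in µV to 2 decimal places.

LSB = 1.25/2^14 = 76.29 µV.
Scaled input = 157.2864 LSBs, so code = 157.
Reconstructed: 0.011978149 V.
Difference: 2.18506e-05 V → 21.85 µV.

21.85 µV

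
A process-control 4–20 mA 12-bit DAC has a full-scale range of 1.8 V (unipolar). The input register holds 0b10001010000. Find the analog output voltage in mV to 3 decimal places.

LSB = 1.8 V / 2^12 = 439.45 µV.
Code 0b10001010000 = 1104 decimal.
V_out = 0 + 1104 × 0.000439453 V = 0.485156 V.
= 485.156 mV.

485.156 mV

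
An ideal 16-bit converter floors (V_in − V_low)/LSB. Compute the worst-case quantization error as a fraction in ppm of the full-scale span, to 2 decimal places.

15.26 ppm

Truncating → worst-case error = 1 LSB = V_FS/2^16, so 1e+06/65536 = 15.2588 ppm of full scale.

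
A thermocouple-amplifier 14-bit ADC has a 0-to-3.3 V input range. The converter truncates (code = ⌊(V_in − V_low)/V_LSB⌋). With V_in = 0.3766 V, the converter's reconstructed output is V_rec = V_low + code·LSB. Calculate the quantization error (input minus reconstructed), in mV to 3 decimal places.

0.153 mV

LSB = 3.3/2^14 = 201.42 µV.
(0.3766 − 0)/0.000201416 = 1869.7619; ⌊·⌋ gives code 1869.
V_rec = 0 + 1869·0.000201416 = 0.37644653 V.
V_in − V_rec = 0.000153467 V = 0.153 mV.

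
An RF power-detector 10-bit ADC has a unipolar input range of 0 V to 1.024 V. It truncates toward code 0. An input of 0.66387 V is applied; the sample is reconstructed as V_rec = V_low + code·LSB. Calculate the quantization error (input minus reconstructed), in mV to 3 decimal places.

0.870 mV

One LSB is 1.024 V / 1024 = 1.000 mV.
(0.66387 − 0)/0.001 = 663.8700; ⌊·⌋ gives code 663.
V_rec = 0 + 663·0.001 = 0.663 V.
Error = 0.66387 − 0.663 = 0.00087 V = 0.870 mV.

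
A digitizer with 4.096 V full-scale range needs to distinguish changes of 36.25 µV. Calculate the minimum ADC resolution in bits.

Number of steps required ≥ 4.096 V / 36.25 µV = 112993.10.
Need 2^N ≥ 112993.10; 2^16 = 65536, 2^17 = 131072.
Minimum N = 17.

17 bits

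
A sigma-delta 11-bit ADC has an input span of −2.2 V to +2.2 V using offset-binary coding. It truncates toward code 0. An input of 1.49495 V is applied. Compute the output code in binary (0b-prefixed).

code 0b11010110111 (decimal 1719)

Full-scale span = 4.4 V; LSB = 4.4/2^11 = 2.148 mV.
(V_in − V_low)/LSB = (1.49495 − (−2.2)) / 0.00214844 = 1719.831.
Floor → code 1719.
In binary (0b-prefixed): 0b11010110111.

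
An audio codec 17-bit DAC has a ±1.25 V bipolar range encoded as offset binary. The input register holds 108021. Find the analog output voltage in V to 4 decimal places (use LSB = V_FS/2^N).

0.8103 V

LSB = 2.5 V / 2^17 = 19.07 µV.
V_out = (−1.25) + 108021 × 1.90735e-05 V = 0.810337 V.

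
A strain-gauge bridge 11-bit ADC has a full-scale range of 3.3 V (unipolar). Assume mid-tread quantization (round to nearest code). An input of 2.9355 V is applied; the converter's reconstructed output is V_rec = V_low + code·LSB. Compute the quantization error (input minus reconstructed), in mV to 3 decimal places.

One LSB is 3.3 V / 2048 = 1.611 mV.
(V_in − V_low)/LSB = (2.9355 − 0)/0.00161133 = 1821.7891 → code 1822 (round).
V_rec = 0 + 1822·0.00161133 = 2.9358398 V.
V_in − V_rec = -0.000339844 V = -0.340 mV.

-0.340 mV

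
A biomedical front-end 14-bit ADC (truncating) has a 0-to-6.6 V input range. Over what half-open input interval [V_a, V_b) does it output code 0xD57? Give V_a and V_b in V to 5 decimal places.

[1.37567 V, 1.37607 V)

LSB = 6.6/2^14 = 402.83 µV.
Code 0xD57 = 3415 decimal.
V_a = V_low + 3415·LSB = 1.37567 V; V_b = V_low + 3416·LSB = 1.37607 V.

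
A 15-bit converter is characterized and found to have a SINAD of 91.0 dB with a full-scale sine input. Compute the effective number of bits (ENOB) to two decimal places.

ENOB = (SINAD − 1.76) / 6.02 = (91.0 − 1.76)/6.02 = 14.824.

14.82 bits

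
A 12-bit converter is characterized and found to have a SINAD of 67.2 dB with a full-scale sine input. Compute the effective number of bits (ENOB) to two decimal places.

10.87 bits

ENOB = (SINAD − 1.76) / 6.02 = (67.2 − 1.76)/6.02 = 10.870.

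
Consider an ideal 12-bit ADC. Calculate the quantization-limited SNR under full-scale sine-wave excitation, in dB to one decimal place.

74.0 dB

SNR ≈ 6.02·N + 1.76 dB = 6.02·12 + 1.76 = 74.00 dB.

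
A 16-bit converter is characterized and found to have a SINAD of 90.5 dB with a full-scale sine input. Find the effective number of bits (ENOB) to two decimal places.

ENOB = (SINAD − 1.76) / 6.02 = (90.5 − 1.76)/6.02 = 14.741.

14.74 bits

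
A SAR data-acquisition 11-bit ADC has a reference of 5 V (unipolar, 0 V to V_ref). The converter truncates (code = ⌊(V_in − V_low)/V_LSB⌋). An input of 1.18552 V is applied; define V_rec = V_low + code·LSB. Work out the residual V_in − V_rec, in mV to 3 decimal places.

1.438 mV

Step size: 5 V ÷ 2^11 = 2.441 mV.
(V_in − V_low)/LSB = (1.18552 − 0)/0.00244141 = 485.5890 → code 485 (floor).
Code 485 maps back to 0 + 485×0.00244141 V = 1.184082 V.
V_in − V_rec = 0.00143797 V = 1.438 mV.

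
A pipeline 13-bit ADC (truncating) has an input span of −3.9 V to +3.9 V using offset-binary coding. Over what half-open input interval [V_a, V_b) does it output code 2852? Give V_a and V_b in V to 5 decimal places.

[-1.18447 V, -1.18352 V)

LSB = 7.8/2^13 = 0.952 mV.
V_a = V_low + 2852·LSB = -1.18447 V; V_b = V_low + 2853·LSB = -1.18352 V.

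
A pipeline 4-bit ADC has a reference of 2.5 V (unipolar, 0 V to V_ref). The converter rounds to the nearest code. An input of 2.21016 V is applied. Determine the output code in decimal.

LSB = 2.5 V / 16 = 156.250 mV.
(V_in − V_low)/LSB = (2.21016 − 0) / 0.15625 = 14.145.
Round → code 14.

code 14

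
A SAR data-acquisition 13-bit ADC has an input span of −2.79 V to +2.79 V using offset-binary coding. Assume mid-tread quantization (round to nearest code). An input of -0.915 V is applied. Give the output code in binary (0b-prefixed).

Full-scale span = 5.58 V; LSB = 5.58/2^13 = 0.681 mV.
(V_in − V_low)/LSB = (-0.915 − (−2.79)) / 0.000681152 = 2752.688.
So the output code is 2753.
In binary (0b-prefixed): 0b101011000001.

code 0b101011000001 (decimal 2753)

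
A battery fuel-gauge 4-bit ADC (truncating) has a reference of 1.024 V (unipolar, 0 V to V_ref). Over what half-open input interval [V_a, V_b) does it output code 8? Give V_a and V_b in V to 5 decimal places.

LSB = 1.024/2^4 = 64.000 mV.
V_a = V_low + 8·LSB = 0.512 V; V_b = V_low + 9·LSB = 0.576 V.

[0.51200 V, 0.57600 V)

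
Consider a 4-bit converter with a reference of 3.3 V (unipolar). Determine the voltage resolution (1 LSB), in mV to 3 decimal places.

206.250 mV

Full-scale span = 3.3 V.
LSB = 3.3 / 2^4 = 3.3 / 16 = 0.20625 V = 206.250 mV.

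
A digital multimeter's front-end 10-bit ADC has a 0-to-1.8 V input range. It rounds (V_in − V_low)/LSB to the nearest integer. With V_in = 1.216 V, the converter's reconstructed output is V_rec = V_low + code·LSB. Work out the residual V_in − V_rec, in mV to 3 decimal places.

One LSB is 1.8 V / 1024 = 1.758 mV.
(V_in − V_low)/LSB = (1.216 − 0)/0.00175781 = 691.7689 → code 692 (round).
Reconstructed: 1.2164062 V.
Difference: -0.00040625 V → -0.406 mV.

-0.406 mV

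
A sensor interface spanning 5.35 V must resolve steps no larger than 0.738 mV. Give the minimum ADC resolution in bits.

13 bits

Number of steps required ≥ 5.35 V / 0.738 mV = 7249.32.
Need 2^N ≥ 7249.32; 2^12 = 4096, 2^13 = 8192.
Minimum N = 13.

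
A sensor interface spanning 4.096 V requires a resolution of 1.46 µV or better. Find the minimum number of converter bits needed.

22 bits

Number of steps required ≥ 4.096 V / 1.46 µV = 2805479.45.
Need 2^N ≥ 2805479.45; 2^21 = 2097152, 2^22 = 4194304.
Minimum N = 22.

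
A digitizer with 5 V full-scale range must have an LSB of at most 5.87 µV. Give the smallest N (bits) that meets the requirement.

Number of steps required ≥ 5 V / 5.87 µV = 851788.76.
Need 2^N ≥ 851788.76; 2^19 = 524288, 2^20 = 1048576.
Minimum N = 20.

20 bits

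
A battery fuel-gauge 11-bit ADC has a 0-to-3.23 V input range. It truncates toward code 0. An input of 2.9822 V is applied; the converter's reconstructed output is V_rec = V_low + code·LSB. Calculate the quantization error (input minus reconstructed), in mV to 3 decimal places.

1.389 mV

Step size: 3.23 V ÷ 2^11 = 1.577 mV.
(V_in − V_low)/LSB = (2.9822 − 0)/0.00157715 = 1890.8810 → code 1890 (floor).
Reconstructed: 2.9808105 V.
Error = 2.9822 − 2.9808105 = 0.00138945 V = 1.389 mV.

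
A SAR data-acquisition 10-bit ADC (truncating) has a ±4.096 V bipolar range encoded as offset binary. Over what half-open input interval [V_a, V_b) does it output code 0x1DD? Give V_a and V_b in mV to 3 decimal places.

[-280.000 mV, -272.000 mV)

LSB = 8.192/2^10 = 8.000 mV.
Code 0x1DD = 477 decimal.
V_a = V_low + 477·LSB = -0.28 V; V_b = V_low + 478·LSB = -0.272 V.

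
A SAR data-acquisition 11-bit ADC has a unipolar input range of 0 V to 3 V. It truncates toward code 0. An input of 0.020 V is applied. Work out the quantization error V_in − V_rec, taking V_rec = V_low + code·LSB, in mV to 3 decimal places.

0.957 mV

One LSB is 3 V / 2048 = 1.465 mV.
Scaled input = 13.6533 LSBs, so code = 13.
V_rec = 0 + 13·0.00146484 = 0.019042969 V.
V_in − V_rec = 0.000957031 V = 0.957 mV.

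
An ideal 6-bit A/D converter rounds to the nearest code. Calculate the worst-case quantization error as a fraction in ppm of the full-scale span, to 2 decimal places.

7812.50 ppm

Rounding → worst-case error = ½ LSB = V_FS/2^7, so 1e+06/128 = 7812.5 ppm of full scale.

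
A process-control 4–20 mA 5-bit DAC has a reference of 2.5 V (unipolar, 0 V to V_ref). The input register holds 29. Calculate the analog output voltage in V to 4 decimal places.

2.2656 V

LSB = 2.5 V / 2^5 = 78.125 mV.
V_out = 0 + 29 × 0.078125 V = 2.26562 V.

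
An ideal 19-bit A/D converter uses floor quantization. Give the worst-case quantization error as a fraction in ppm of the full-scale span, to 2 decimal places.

Truncating → worst-case error = 1 LSB = V_FS/2^19, so 1e+06/524288 = 1.90735 ppm of full scale.

1.91 ppm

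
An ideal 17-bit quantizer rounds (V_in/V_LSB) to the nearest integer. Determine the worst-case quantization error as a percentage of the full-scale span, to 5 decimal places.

Rounding → worst-case error = ½ LSB = V_FS/2^18, so 100/262144 = 0.00038147 % of full scale.

0.00038 %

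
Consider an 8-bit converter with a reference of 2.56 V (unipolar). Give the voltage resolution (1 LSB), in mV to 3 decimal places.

10.000 mV

Full-scale span = 2.56 V.
LSB = 2.56 / 2^8 = 2.56 / 256 = 0.01 V = 10.000 mV.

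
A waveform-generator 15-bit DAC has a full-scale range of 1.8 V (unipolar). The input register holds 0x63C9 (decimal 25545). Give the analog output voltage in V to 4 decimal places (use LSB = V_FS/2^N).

LSB = 1.8 V / 2^15 = 54.93 µV.
Code 0x63C9 = 25545 decimal.
V_out = 0 + 25545 × 5.49316e-05 V = 1.40323 V.

1.4032 V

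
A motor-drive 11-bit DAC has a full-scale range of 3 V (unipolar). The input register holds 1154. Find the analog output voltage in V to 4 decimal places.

LSB = 3 V / 2^11 = 1.465 mV.
V_out = 0 + 1154 × 0.00146484 V = 1.69043 V.

1.6904 V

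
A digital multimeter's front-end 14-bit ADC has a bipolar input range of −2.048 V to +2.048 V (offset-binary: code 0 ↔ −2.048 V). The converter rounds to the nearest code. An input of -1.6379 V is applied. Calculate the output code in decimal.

With 16384 levels over 4.096 V, one step is 250.00 µV.
(V_in − V_low)/LSB = (-1.6379 − (−2.048)) / 0.00025 = 1640.400.
Round → code 1640.

code 1640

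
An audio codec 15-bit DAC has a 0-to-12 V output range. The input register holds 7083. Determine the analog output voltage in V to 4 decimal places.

2.5939 V

LSB = 12 V / 2^15 = 366.21 µV.
V_out = 0 + 7083 × 0.000366211 V = 2.59387 V.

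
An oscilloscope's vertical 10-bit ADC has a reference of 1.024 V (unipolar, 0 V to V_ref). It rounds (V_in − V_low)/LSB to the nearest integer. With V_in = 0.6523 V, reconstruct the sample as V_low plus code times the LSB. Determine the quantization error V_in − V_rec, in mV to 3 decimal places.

LSB = 1.024/2^10 = 1.000 mV.
Scaled input = 652.3000 LSBs, so code = 652.
Code 652 maps back to 0 + 652×0.001 V = 0.652 V.
Error = 0.6523 − 0.652 = 0.0003 V = 0.300 mV.

0.300 mV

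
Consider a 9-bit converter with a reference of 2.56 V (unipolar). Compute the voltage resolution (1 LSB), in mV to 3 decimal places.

Full-scale span = 2.56 V.
LSB = 2.56 / 2^9 = 2.56 / 512 = 0.005 V = 5.000 mV.

5.000 mV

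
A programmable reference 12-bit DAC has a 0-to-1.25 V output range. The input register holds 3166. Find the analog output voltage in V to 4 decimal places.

0.9662 V

LSB = 1.25 V / 2^12 = 305.18 µV.
V_out = 0 + 3166 × 0.000305176 V = 0.966187 V.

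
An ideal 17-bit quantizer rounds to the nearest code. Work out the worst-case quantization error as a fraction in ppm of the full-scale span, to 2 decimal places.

Rounding → worst-case error = ½ LSB = V_FS/2^18, so 1e+06/262144 = 3.8147 ppm of full scale.

3.81 ppm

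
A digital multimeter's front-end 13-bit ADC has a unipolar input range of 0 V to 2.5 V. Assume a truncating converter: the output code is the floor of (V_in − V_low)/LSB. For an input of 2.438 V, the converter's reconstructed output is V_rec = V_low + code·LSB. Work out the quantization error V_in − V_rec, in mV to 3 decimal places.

LSB = 2.5/2^13 = 305.18 µV.
(2.438 − 0)/0.000305176 = 7988.8384; ⌊·⌋ gives code 7988.
Code 7988 maps back to 0 + 7988×0.000305176 V = 2.4377441 V.
V_in − V_rec = 0.000255859 V = 0.256 mV.

0.256 mV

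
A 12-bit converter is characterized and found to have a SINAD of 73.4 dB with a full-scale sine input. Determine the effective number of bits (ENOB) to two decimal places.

11.90 bits

ENOB = (SINAD − 1.76) / 6.02 = (73.4 − 1.76)/6.02 = 11.900.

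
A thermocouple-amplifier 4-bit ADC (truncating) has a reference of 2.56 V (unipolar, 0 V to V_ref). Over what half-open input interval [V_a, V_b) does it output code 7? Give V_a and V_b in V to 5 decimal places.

[1.12000 V, 1.28000 V)

LSB = 2.56/2^4 = 160.000 mV.
V_a = V_low + 7·LSB = 1.12 V; V_b = V_low + 8·LSB = 1.28 V.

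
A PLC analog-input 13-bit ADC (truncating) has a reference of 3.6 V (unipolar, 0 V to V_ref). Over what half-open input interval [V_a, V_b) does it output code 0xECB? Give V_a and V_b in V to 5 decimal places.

LSB = 3.6/2^13 = 439.45 µV.
Code 0xECB = 3787 decimal.
V_a = V_low + 3787·LSB = 1.66421 V; V_b = V_low + 3788·LSB = 1.66465 V.

[1.66421 V, 1.66465 V)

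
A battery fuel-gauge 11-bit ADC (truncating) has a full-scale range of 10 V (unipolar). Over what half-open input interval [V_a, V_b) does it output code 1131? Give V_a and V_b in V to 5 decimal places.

LSB = 10/2^11 = 4.883 mV.
V_a = V_low + 1131·LSB = 5.52246 V; V_b = V_low + 1132·LSB = 5.52734 V.

[5.52246 V, 5.52734 V)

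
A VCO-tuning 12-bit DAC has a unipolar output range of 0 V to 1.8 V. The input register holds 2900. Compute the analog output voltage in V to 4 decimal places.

1.2744 V

LSB = 1.8 V / 2^12 = 439.45 µV.
V_out = 0 + 2900 × 0.000439453 V = 1.27441 V.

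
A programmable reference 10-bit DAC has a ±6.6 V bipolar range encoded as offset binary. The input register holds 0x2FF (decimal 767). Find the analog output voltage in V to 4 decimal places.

3.2871 V

LSB = 13.2 V / 2^10 = 12.891 mV.
Code 0x2FF = 767 decimal.
V_out = (−6.6) + 767 × 0.0128906 V = 3.28711 V.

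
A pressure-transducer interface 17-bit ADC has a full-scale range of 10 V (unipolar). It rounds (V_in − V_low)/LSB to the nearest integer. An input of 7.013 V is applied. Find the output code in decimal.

With 131072 levels over 10 V, one step is 76.29 µV.
(V_in − V_low)/LSB = (7.013 − 0) / 7.62939e-05 = 91920.794.
So the output code is 91921.

code 91921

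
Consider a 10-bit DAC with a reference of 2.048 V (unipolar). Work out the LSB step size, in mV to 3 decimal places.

Full-scale span = 2.048 V.
LSB = 2.048 / 2^10 = 2.048 / 1024 = 0.002 V = 2.000 mV.

2.000 mV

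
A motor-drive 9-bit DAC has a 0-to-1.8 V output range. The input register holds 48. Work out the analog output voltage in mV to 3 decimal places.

168.750 mV

LSB = 1.8 V / 2^9 = 3.516 mV.
V_out = 0 + 48 × 0.00351563 V = 0.16875 V.
= 168.750 mV.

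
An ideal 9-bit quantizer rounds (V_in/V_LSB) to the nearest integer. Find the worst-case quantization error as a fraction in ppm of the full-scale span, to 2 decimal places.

Rounding → worst-case error = ½ LSB = V_FS/2^10, so 1e+06/1024 = 976.562 ppm of full scale.

976.56 ppm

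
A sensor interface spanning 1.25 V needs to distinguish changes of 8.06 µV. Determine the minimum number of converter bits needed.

18 bits

Number of steps required ≥ 1.25 V / 8.06 µV = 155086.85.
Need 2^N ≥ 155086.85; 2^17 = 131072, 2^18 = 262144.
Minimum N = 18.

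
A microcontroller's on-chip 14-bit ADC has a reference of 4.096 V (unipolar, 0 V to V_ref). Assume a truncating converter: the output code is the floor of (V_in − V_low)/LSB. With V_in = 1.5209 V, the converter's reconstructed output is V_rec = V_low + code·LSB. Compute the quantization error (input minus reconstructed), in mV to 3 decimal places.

One LSB is 4.096 V / 16384 = 250.00 µV.
(V_in − V_low)/LSB = (1.5209 − 0)/0.00025 = 6083.6000 → code 6083 (floor).
Reconstructed: 1.52075 V.
V_in − V_rec = 0.00015 V = 0.150 mV.

0.150 mV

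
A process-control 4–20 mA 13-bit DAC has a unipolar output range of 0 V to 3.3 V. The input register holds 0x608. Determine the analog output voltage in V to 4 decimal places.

LSB = 3.3 V / 2^13 = 402.83 µV.
Code 0x608 = 1544 decimal.
V_out = 0 + 1544 × 0.000402832 V = 0.621973 V.

0.6220 V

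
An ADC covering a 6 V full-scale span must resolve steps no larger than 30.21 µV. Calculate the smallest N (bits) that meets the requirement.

Number of steps required ≥ 6 V / 30.21 µV = 198609.73.
Need 2^N ≥ 198609.73; 2^17 = 131072, 2^18 = 262144.
Minimum N = 18.

18 bits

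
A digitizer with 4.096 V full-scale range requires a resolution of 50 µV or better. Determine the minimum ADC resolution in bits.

17 bits

Number of steps required ≥ 4.096 V / 50 µV = 81920.00.
Need 2^N ≥ 81920.00; 2^16 = 65536, 2^17 = 131072.
Minimum N = 17.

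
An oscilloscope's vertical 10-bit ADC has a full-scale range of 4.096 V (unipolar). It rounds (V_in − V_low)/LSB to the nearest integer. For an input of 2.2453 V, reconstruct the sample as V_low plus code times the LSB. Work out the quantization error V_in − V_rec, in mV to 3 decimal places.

1.300 mV

Step size: 4.096 V ÷ 2^10 = 4.000 mV.
(2.2453 − 0)/0.004 = 561.3250; round gives code 561.
V_rec = 0 + 561·0.004 = 2.244 V.
V_in − V_rec = 0.0013 V = 1.300 mV.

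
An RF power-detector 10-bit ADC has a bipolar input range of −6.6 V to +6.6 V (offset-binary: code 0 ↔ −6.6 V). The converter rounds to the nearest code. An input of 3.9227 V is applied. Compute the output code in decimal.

code 816

LSB = 13.2 V / 1024 = 12.891 mV.
Input sits at 816.306 steps above V_low.
Round → code 816.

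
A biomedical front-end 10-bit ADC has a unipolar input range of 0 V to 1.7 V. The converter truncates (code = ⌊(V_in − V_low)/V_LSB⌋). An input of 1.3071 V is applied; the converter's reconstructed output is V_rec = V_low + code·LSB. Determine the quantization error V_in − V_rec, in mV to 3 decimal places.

0.557 mV

Step size: 1.7 V ÷ 2^10 = 1.660 mV.
Scaled input = 787.3355 LSBs, so code = 787.
Code 787 maps back to 0 + 787×0.00166016 V = 1.306543 V.
Difference: 0.000557031 V → 0.557 mV.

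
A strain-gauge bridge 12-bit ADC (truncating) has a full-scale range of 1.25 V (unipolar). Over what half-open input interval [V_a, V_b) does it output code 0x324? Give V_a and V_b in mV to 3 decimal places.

[245.361 mV, 245.667 mV)

LSB = 1.25/2^12 = 305.18 µV.
Code 0x324 = 804 decimal.
V_a = V_low + 804·LSB = 0.245361 V; V_b = V_low + 805·LSB = 0.245667 V.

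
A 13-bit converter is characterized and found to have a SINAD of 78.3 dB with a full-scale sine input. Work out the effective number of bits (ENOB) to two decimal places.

12.71 bits

ENOB = (SINAD − 1.76) / 6.02 = (78.3 − 1.76)/6.02 = 12.714.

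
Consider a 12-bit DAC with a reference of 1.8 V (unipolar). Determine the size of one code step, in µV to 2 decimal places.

439.45 µV

Full-scale span = 1.8 V.
LSB = 1.8 / 2^12 = 1.8 / 4096 = 0.000439453 V = 439.45 µV.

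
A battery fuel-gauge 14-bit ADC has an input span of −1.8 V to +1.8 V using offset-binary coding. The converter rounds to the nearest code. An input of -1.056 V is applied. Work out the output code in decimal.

code 3386

With 16384 levels over 3.6 V, one step is 219.73 µV.
Input sits at 3386.027 steps above V_low.
Round → code 3386.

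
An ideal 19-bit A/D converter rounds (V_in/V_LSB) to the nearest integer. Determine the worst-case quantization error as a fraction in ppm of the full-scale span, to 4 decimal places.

Rounding → worst-case error = ½ LSB = V_FS/2^20, so 1e+06/1048576 = 0.953674 ppm of full scale.

0.9537 ppm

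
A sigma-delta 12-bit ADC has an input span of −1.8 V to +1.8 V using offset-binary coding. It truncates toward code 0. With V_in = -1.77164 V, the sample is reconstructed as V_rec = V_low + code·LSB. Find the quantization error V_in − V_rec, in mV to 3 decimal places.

LSB = 3.6/2^12 = 0.879 mV.
Scaled input = 32.2674 LSBs, so code = 32.
Code 32 maps back to (−1.8) + 32×0.000878906 V = -1.771875 V.
Error = -1.77164 − (−1.771875) = 0.000235 V = 0.235 mV.

0.235 mV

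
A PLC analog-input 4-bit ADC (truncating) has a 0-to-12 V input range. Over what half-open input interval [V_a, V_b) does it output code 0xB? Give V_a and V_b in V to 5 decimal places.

LSB = 12/2^4 = 0.7500 V.
Code 0xB = 11 decimal.
V_a = V_low + 11·LSB = 8.25 V; V_b = V_low + 12·LSB = 9 V.

[8.25000 V, 9.00000 V)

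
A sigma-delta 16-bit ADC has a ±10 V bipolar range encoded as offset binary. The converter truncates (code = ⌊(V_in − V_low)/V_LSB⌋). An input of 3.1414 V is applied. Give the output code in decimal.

code 43061

Full-scale span = 20 V; LSB = 20/2^16 = 305.18 µV.
(3.1414 − (−10)) / 0.000305176 = 43061.740 LSBs.
Floor → code 43061.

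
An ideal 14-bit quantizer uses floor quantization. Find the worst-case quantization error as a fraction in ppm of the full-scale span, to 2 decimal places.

61.04 ppm

Truncating → worst-case error = 1 LSB = V_FS/2^14, so 1e+06/16384 = 61.0352 ppm of full scale.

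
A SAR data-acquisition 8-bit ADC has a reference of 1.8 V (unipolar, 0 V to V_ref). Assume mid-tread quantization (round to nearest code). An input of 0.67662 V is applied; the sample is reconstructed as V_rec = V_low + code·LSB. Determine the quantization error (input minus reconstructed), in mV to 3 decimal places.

LSB = 1.8/2^8 = 7.031 mV.
(V_in − V_low)/LSB = (0.67662 − 0)/0.00703125 = 96.2304 → code 96 (round).
Code 96 maps back to 0 + 96×0.00703125 V = 0.675 V.
Difference: 0.00162 V → 1.620 mV.

1.620 mV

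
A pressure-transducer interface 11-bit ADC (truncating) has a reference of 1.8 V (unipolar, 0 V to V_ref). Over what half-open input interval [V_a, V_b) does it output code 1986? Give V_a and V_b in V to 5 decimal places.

LSB = 1.8/2^11 = 0.879 mV.
V_a = V_low + 1986·LSB = 1.74551 V; V_b = V_low + 1987·LSB = 1.74639 V.

[1.74551 V, 1.74639 V)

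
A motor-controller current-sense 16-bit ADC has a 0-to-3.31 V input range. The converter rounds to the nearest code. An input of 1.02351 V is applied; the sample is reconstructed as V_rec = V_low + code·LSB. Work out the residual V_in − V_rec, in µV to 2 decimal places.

-6.08 µV

LSB = 3.31/2^16 = 50.51 µV.
Scaled input = 20264.8796 LSBs, so code = 20265.
Code 20265 maps back to 0 + 20265×5.05066e-05 V = 1.0235161 V.
Difference: -6.08276e-06 V → -6.08 µV.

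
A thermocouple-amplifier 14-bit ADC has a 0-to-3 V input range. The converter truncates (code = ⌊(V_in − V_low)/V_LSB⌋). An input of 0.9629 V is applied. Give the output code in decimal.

code 5258

Full-scale span = 3 V; LSB = 3/2^14 = 183.11 µV.
Input sits at 5258.718 steps above V_low.
Floor → code 5258.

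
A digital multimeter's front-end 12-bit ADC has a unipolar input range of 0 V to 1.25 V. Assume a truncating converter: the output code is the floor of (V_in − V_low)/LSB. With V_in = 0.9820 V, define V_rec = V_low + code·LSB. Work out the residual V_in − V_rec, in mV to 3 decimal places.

0.250 mV

One LSB is 1.25 V / 4096 = 305.18 µV.
(V_in − V_low)/LSB = (0.9820 − 0)/0.000305176 = 3217.8176 → code 3217 (floor).
Reconstructed: 0.98175049 V.
Error = 0.9820 − 0.98175049 = 0.000249512 V = 0.250 mV.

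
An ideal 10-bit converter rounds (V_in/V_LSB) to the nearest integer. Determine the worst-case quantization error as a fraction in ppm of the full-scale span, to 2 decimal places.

488.28 ppm

Rounding → worst-case error = ½ LSB = V_FS/2^11, so 1e+06/2048 = 488.281 ppm of full scale.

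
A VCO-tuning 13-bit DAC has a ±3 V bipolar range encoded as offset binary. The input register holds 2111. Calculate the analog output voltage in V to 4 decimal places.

LSB = 6 V / 2^13 = 0.732 mV.
V_out = (−3) + 2111 × 0.000732422 V = -1.45386 V.

-1.4539 V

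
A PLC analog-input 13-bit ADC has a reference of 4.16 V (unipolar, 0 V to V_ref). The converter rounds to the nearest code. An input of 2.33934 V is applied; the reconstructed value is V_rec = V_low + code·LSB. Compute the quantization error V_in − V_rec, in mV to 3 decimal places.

-0.152 mV

LSB = 4.16/2^13 = 0.508 mV.
Scaled input = 4606.7003 LSBs, so code = 4607.
Code 4607 maps back to 0 + 4607×0.000507813 V = 2.3394922 V.
Error = 2.33934 − 2.3394922 = -0.000152188 V = -0.152 mV.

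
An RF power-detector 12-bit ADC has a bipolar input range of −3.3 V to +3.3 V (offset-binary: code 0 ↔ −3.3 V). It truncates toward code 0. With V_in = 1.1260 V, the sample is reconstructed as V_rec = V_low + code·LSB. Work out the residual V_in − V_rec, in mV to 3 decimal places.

Step size: 6.6 V ÷ 2^12 = 1.611 mV.
Scaled input = 2746.8024 LSBs, so code = 2746.
V_rec = (−3.3) + 2746·0.00161133 = 1.124707 V.
V_in − V_rec = 0.00129297 V = 1.293 mV.

1.293 mV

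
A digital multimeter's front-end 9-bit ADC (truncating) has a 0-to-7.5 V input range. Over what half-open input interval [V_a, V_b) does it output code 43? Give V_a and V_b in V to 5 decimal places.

[0.62988 V, 0.64453 V)

LSB = 7.5/2^9 = 14.648 mV.
V_a = V_low + 43·LSB = 0.629883 V; V_b = V_low + 44·LSB = 0.644531 V.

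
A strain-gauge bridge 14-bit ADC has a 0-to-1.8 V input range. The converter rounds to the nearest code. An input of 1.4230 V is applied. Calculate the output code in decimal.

code 12952

LSB = 1.8 V / 16384 = 109.86 µV.
Input sits at 12952.462 steps above V_low.
So the output code is 12952.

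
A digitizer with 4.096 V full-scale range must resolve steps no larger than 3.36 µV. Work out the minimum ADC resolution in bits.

Number of steps required ≥ 4.096 V / 3.36 µV = 1219047.62.
Need 2^N ≥ 1219047.62; 2^20 = 1048576, 2^21 = 2097152.
Minimum N = 21.

21 bits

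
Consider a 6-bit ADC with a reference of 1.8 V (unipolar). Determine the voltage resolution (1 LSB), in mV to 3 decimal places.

Full-scale span = 1.8 V.
LSB = 1.8 / 2^6 = 1.8 / 64 = 0.028125 V = 28.125 mV.

28.125 mV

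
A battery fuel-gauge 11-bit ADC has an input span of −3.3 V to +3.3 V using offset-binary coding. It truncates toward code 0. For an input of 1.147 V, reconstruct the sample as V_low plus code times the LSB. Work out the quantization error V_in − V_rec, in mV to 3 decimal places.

LSB = 6.6/2^11 = 3.223 mV.
Scaled input = 1379.9176 LSBs, so code = 1379.
V_rec = (−3.3) + 1379·0.00322266 = 1.144043 V.
Difference: 0.00295703 V → 2.957 mV.

2.957 mV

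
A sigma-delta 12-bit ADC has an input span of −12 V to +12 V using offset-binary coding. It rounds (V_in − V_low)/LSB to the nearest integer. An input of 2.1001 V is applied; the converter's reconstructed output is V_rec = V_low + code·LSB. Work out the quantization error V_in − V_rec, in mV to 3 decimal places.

2.444 mV

One LSB is 24 V / 4096 = 5.859 mV.
(V_in − V_low)/LSB = (2.1001 − (−12))/0.00585938 = 2406.4171 → code 2406 (round).
Code 2406 maps back to (−12) + 2406×0.00585938 V = 2.0976562 V.
V_in − V_rec = 0.00244375 V = 2.444 mV.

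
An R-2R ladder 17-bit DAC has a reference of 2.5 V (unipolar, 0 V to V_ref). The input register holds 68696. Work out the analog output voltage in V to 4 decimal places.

LSB = 2.5 V / 2^17 = 19.07 µV.
V_out = 0 + 68696 × 1.90735e-05 V = 1.31027 V.

1.3103 V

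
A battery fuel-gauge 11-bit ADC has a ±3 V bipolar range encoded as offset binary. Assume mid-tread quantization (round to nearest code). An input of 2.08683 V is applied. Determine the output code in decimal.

code 1736

With 2048 levels over 6 V, one step is 2.930 mV.
(V_in − V_low)/LSB = (2.08683 − (−3)) / 0.00292969 = 1736.305.
round(1736.305) = 1736.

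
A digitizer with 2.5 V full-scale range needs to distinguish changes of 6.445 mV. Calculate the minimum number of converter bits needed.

Number of steps required ≥ 2.5 V / 6.445 mV = 387.90.
Need 2^N ≥ 387.90; 2^8 = 256, 2^9 = 512.
Minimum N = 9.

9 bits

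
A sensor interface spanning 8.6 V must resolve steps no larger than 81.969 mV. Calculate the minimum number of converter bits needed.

7 bits

Number of steps required ≥ 8.6 V / 81.969 mV = 104.92.
Need 2^N ≥ 104.92; 2^6 = 64, 2^7 = 128.
Minimum N = 7.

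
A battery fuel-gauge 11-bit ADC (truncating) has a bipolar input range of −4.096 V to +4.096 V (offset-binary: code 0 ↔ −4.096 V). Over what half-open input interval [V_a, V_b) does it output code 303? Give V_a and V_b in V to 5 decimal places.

[-2.88400 V, -2.88000 V)

LSB = 8.192/2^11 = 4.000 mV.
V_a = V_low + 303·LSB = -2.884 V; V_b = V_low + 304·LSB = -2.88 V.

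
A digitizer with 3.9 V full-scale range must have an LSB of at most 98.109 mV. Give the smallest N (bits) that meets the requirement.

6 bits

Number of steps required ≥ 3.9 V / 98.109 mV = 39.75.
Need 2^N ≥ 39.75; 2^5 = 32, 2^6 = 64.
Minimum N = 6.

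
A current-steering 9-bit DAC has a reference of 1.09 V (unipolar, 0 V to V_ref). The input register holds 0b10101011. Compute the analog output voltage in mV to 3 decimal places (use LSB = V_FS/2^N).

364.043 mV

LSB = 1.09 V / 2^9 = 2.129 mV.
Code 0b10101011 = 171 decimal.
V_out = 0 + 171 × 0.00212891 V = 0.364043 V.
= 364.043 mV.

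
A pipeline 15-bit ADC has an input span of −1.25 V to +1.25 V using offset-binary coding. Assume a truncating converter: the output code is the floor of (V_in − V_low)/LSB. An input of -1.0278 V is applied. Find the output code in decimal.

LSB = 2.5 V / 32768 = 76.29 µV.
(V_in − V_low)/LSB = (-1.0278 − (−1.25)) / 7.62939e-05 = 2912.420.
⌊·⌋(2912.420) = 2912.

code 2912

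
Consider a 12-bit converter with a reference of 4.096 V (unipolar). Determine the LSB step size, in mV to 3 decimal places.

Full-scale span = 4.096 V.
LSB = 4.096 / 2^12 = 4.096 / 4096 = 0.001 V = 1.000 mV.

1.000 mV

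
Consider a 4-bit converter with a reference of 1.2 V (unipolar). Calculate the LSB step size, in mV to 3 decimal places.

Full-scale span = 1.2 V.
LSB = 1.2 / 2^4 = 1.2 / 16 = 0.075 V = 75.000 mV.

75.000 mV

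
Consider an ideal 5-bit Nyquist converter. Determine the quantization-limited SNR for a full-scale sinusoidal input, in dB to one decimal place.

31.9 dB

SNR ≈ 6.02·N + 1.76 dB = 6.02·5 + 1.76 = 31.86 dB.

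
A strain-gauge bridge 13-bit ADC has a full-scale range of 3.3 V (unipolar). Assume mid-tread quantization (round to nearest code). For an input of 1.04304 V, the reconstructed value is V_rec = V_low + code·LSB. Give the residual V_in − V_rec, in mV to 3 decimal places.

One LSB is 3.3 V / 8192 = 402.83 µV.
(1.04304 − 0)/0.000402832 = 2589.2678; round gives code 2589.
V_rec = 0 + 2589·0.000402832 = 1.0429321 V.
V_in − V_rec = 0.000107871 V = 0.108 mV.

0.108 mV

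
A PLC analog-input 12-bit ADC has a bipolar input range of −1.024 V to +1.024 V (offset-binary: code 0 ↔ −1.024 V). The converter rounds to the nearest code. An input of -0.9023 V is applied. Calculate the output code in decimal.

code 243

With 4096 levels over 2.048 V, one step is 0.500 mV.
(-0.9023 − (−1.024)) / 0.0005 = 243.400 LSBs.
Round → code 243.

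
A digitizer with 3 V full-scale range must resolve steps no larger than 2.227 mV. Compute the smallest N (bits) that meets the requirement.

Number of steps required ≥ 3 V / 2.227 mV = 1347.10.
Need 2^N ≥ 1347.10; 2^10 = 1024, 2^11 = 2048.
Minimum N = 11.

11 bits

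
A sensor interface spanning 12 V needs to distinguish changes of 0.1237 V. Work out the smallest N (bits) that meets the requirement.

Number of steps required ≥ 12 V / 0.1237 V = 97.01.
Need 2^N ≥ 97.01; 2^6 = 64, 2^7 = 128.
Minimum N = 7.

7 bits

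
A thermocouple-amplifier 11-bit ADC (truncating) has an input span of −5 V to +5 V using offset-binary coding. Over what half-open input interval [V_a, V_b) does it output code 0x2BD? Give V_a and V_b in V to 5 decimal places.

LSB = 10/2^11 = 4.883 mV.
Code 0x2BD = 701 decimal.
V_a = V_low + 701·LSB = -1.57715 V; V_b = V_low + 702·LSB = -1.57227 V.

[-1.57715 V, -1.57227 V)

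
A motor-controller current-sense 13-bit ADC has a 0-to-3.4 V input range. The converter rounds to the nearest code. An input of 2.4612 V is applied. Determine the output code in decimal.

With 8192 levels over 3.4 V, one step is 415.04 µV.
Input sits at 5930.044 steps above V_low.
round(5930.044) = 5930.

code 5930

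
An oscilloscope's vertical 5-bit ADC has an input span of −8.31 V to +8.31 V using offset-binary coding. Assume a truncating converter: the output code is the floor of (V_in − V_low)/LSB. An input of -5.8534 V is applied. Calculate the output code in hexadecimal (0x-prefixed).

code 0x4 (decimal 4)

LSB = 16.62 V / 32 = 0.5194 V.
Input sits at 4.730 steps above V_low.
Floor → code 4.
In hexadecimal (0x-prefixed): 0x4.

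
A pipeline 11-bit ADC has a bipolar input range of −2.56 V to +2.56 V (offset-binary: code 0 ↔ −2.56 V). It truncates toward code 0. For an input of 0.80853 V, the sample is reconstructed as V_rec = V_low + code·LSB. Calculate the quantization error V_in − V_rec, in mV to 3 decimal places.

One LSB is 5.12 V / 2048 = 2.500 mV.
(V_in − V_low)/LSB = (0.80853 − (−2.56))/0.0025 = 1347.4120 → code 1347 (floor).
V_rec = (−2.56) + 1347·0.0025 = 0.8075 V.
Error = 0.80853 − 0.8075 = 0.00103 V = 1.030 mV.

1.030 mV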